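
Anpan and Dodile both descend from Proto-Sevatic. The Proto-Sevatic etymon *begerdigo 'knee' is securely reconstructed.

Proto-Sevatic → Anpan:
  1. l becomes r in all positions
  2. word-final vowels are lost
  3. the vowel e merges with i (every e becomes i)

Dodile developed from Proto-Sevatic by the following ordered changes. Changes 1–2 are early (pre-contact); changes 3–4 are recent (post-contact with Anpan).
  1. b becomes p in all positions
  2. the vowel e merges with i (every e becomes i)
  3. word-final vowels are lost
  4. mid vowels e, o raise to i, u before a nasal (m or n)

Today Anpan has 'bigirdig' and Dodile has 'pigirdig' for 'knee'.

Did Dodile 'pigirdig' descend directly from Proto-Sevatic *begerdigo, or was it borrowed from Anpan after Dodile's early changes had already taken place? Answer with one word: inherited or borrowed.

inherited

If inherited, *begerdigo would pass through all of Dodile's changes:
Dodile: start from *begerdigo.
  rule 1 (unconditioned shift): begerdigo → pegerdigo
  rule 2 (vowel merger): pegerdigo → pigirdigo
  rule 3 (apocope): pigirdigo → pigirdig
  rule 4: no change — pigirdig
  ⇒ Dodile pigirdig
If borrowed from Anpan 'bigirdig' after the early changes, it would undergo only the recent ones:
  rule 3 (apocope): no change (bigirdig)
  rule 4 (pre-nasal raising): no change (bigirdig)
  ⇒ as a loan: bigirdig
Dodile 'pigirdig' matches the inherited outcome exactly, so it is an inherited cognate, not a loan.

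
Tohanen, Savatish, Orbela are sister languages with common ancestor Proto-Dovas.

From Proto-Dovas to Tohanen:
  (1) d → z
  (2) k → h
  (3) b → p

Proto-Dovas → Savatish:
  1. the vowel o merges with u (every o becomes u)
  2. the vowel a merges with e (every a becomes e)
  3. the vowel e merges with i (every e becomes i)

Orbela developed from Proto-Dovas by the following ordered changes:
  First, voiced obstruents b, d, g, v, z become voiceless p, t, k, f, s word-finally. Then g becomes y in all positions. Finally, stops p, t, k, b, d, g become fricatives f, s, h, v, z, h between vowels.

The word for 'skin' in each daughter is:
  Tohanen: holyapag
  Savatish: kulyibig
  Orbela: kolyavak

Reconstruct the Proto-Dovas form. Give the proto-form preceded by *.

*kolyabag

Position 7: Tohanen has a, Savatish has i, Orbela has a. Tohanen preserves a here (none of its changes turn any other segment into a), so the proto-segment is *a.
Position 2: Tohanen has o, Savatish has u, Orbela has o. Tohanen preserves o here (none of its changes turn any other segment into o), so the proto-segment is *o.
Position 1: Tohanen has h, Savatish has k, Orbela has k. Savatish preserves k here (none of its changes turn any other segment into k), so the proto-segment is *k.
This points to *kolyabag. Verify forward in each daughter:
Tohanen: start from *kolyabag.
  rule 1: no change — kolyabag
  rule 2 (unconditioned shift): kolyabag → holyabag
  rule 3 (unconditioned shift): holyabag → holyapag
  ⇒ Tohanen holyapag
Savatish: *kolyabag
  kolyabag → kulyabag   [vowel merger]
  kulyabag → kulyebeg   [vowel merger]
  kulyebeg → kulyibig   [vowel merger]
  giving Savatish kulyibig.
Orbela: start from *kolyabag.
  rule 1 (final devoicing): kolyabag → kolyabak
  rule 2: no change — kolyabak
  rule 3 (intervocalic lenition): kolyabak → kolyavak
  ⇒ Orbela kolyavak
*kolyabag is the unique common source.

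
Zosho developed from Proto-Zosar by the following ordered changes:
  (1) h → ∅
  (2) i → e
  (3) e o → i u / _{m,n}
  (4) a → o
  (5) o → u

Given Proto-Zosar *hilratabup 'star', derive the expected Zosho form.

elrutubup

Zosho: start from *hilratabup.
  rule 1 (h-loss): hilratabup → ilratabup
  rule 2 (vowel merger): ilratabup → elratabup
  rule 3: no change — elratabup
  rule 4 (vowel merger): elratabup → elrotobup
  rule 5 (vowel merger): elrotobup → elrutubup
  ⇒ Zosho elrutubup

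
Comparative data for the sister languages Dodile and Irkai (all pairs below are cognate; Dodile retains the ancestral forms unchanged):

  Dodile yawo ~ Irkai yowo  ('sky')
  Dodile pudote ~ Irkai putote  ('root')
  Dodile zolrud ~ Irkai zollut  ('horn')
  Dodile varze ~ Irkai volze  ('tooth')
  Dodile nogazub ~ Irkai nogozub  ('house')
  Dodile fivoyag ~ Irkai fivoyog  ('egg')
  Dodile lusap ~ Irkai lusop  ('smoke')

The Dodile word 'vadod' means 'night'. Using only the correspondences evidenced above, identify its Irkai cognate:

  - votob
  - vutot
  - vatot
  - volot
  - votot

yawo ~ yowo, nogazub ~ nogozub — Dodile a corresponds to Irkai o after a consonant, before a consonant other than r, m, n, p, b, f, v.
pudote ~ putote — Dodile d corresponds to Irkai t between vowels (before a back vowel).
zolrud ~ zollut — Dodile d corresponds to Irkai t word-finally.
Applying these to Dodile 'vadod':
  vadod → vodod   (a→o after a consonant, before a consonant other than r, m, n, p, b, f, v)
  vodod → votod   (d→t between vowels (before a back vowel))
  votod → votot   (d→t word-finally)
So the Irkai cognate is 'votot'.

votot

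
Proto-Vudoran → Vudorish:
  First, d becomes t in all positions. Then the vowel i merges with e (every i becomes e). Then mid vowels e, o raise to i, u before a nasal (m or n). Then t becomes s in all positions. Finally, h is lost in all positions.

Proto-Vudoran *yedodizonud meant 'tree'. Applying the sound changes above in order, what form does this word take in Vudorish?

yesosezunus

Vudorish: *yedodizonud
  yedodizonud → yetotizonut   [unconditioned shift]
  yetotizonut → yetotezonut   [vowel merger]
  yetotezonut → yetotezunut   [pre-nasal raising]
  yetotezunut → yesosezunus   [unconditioned shift]
  yesosezunus (rule 5 does not apply)
  giving Vudorish yesosezunus.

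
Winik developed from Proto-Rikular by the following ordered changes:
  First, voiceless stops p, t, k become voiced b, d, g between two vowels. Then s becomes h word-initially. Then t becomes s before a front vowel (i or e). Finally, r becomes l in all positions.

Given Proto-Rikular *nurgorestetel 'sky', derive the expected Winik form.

nulgolessedel

Winik: start from *nurgorestetel.
  rule 1 (intervocalic voicing): nurgorestetel → nurgorestedel
  rule 2: no change — nurgorestedel
  rule 3 (palatalisation): nurgorestedel → nurgoressedel
  rule 4 (unconditioned shift): nurgoressedel → nulgolessedel
  ⇒ Winik nulgolessedel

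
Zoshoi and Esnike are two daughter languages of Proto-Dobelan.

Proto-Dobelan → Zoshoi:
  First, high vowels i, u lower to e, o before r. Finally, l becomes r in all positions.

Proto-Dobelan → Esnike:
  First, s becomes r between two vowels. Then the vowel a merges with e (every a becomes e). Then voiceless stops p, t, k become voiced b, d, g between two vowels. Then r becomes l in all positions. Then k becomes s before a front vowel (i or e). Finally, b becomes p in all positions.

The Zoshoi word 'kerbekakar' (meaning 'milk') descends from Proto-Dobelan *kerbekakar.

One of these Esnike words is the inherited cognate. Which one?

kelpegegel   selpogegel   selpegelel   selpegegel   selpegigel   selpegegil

selpegegel

Esnike: *kerbekakar > kerbekeker > kerbegeger > kelbegegel > selbegegel > selpegegel  (by vowel merger, intervocalic voicing, unconditioned shift, palatalisation, unconditioned shift)
Among the options, 'selpegegel' alone shows every Esnike change applied in order.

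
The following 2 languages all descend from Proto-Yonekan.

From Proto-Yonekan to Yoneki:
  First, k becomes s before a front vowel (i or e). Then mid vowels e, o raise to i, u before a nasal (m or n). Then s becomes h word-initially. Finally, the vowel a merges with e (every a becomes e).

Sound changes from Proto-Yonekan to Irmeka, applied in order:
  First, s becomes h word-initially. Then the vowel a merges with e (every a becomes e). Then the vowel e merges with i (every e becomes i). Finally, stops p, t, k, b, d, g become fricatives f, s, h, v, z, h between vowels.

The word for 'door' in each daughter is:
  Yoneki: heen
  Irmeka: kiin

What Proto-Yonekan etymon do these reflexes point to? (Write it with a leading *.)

Position 3: Yoneki has e, Irmeka has i. Taking the neighbouring segments as reconstructed: Yoneki e can only go back to *a; Irmeka i could go back to *a or *e or *i — the one source consistent with every daughter is *a.
Position 2: Yoneki has e, Irmeka has i. Taking the neighbouring segments as reconstructed: Yoneki e can only go back to *e; Irmeka i could go back to *a or *e or *i — the one source consistent with every daughter is *e.
Position 1: Yoneki has h, Irmeka has k. Irmeka preserves k here (none of its changes turn any other segment into k), so the proto-segment is *k.
The remaining positions agree across the daughters. Check the candidate against every language:
Yoneki: *kean
  kean → sean   [palatalisation]
  sean (rule 2 does not apply)
  sean → hean   [debuccalisation]
  hean → heen   [vowel merger]
  giving Yoneki heen.
Irmeka: *kean
  kean (rule 1 does not apply)
  kean → keen   [vowel merger]
  keen → kiin   [vowel merger]
  kiin (rule 4 does not apply)
  giving Irmeka kiin.
No other proto-form is consistent with every reflex, so the reconstruction is *kean.

*kean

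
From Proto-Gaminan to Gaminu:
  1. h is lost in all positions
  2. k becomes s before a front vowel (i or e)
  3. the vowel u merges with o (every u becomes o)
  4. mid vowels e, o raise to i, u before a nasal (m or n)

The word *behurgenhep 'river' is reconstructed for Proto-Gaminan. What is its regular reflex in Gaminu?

beorginep

Gaminu: start from *behurgenhep.
  rule 1 (h-loss): behurgenhep → beurgenep
  rule 2: no change — beurgenep
  rule 3 (vowel merger): beurgenep → beorgenep
  rule 4 (pre-nasal raising): beorgenep → beorginep
  ⇒ Gaminu beorginep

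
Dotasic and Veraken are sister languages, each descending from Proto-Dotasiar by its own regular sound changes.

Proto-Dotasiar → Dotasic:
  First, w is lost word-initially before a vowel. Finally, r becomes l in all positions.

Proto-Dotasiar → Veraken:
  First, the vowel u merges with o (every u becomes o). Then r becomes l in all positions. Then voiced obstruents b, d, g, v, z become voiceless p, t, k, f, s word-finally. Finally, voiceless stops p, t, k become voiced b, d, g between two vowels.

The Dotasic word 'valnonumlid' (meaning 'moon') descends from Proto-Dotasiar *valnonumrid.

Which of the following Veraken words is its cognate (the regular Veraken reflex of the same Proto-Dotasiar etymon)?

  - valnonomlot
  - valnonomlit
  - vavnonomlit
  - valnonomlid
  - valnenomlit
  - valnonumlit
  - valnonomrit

valnonomlit

Veraken: *valnonumrid > valnonomrid > valnonomlid > valnonomlit  (by vowel merger, unconditioned shift, final devoicing)
Among the options, 'valnonomlit' alone shows every Veraken change applied in order.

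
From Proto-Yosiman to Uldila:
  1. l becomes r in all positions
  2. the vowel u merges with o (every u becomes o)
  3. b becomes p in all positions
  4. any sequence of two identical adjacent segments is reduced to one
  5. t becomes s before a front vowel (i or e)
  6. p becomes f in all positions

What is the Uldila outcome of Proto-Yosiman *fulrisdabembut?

Uldila: start from *fulrisdabembut.
  rule 1 (unconditioned shift): fulrisdabembut → furrisdabembut
  rule 2 (vowel merger): furrisdabembut → forrisdabembot
  rule 3 (unconditioned shift): forrisdabembot → forrisdapempot
  rule 4 (degemination): forrisdapempot → forisdapempot
  rule 5: no change — forisdapempot
  rule 6 (unconditioned shift): forisdapempot → forisdafemfot
  ⇒ Uldila forisdafemfot

forisdafemfot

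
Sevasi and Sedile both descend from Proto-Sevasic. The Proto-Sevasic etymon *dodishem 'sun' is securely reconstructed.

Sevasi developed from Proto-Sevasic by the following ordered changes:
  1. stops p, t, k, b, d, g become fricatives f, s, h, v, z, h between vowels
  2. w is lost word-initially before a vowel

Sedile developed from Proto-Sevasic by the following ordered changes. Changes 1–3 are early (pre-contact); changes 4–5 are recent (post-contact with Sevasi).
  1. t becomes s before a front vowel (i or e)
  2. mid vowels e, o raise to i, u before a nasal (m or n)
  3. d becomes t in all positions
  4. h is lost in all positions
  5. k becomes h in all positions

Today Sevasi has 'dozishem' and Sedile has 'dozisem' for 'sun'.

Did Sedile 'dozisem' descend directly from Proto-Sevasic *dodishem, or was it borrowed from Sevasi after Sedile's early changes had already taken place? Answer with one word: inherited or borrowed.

borrowed

If inherited, *dodishem would pass through all of Sedile's changes:
Sedile: *dodishem
  dodishem (rule 1 does not apply)
  dodishem → dodishim   [pre-nasal raising]
  dodishim → totishim   [unconditioned shift]
  totishim → totisim   [h-loss]
  totisim (rule 5 does not apply)
  giving Sedile totisim.
If borrowed from Sevasi 'dozishem' after the early changes, it would undergo only the recent ones:
  rule 4 (h-loss): dozishem → dozisem
  rule 5 (unconditioned shift): no change (dozisem)
  ⇒ as a loan: dozisem
Sedile 'dozisem' matches the loan outcome 'dozisem', not the inherited 'totisim' — it skipped the early Sedile changes, so it was borrowed from Sevasi.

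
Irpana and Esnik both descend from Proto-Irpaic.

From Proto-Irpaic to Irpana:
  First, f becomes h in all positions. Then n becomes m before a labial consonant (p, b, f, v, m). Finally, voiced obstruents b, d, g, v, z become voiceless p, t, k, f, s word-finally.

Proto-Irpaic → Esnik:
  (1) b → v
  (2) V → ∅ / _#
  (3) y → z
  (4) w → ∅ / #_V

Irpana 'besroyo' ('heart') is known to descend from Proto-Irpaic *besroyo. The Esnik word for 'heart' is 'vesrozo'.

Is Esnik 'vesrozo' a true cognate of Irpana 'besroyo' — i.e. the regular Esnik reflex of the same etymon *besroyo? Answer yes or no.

no

Derive the expected Esnik reflex of *besroyo:
Esnik: *besroyo > vesroyo > vesroy > vesroz  (by unconditioned shift, apocope, unconditioned shift)
The regular Esnik reflex would be 'vesroz', but the attested form is 'vesrozo'. The correspondence is irregular, so they are not cognates (the Esnik form has a different source).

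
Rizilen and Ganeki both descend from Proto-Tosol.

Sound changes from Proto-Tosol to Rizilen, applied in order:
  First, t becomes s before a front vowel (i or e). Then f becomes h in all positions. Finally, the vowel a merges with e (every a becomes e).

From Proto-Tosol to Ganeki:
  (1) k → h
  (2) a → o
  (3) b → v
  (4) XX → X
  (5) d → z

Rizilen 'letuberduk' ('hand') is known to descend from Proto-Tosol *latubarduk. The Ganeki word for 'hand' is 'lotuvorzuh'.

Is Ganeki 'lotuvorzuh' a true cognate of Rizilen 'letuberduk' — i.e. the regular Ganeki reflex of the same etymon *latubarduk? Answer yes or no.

Derive the expected Ganeki reflex of *latubarduk:
Ganeki: *latubarduk
  latubarduk → latubarduh   [unconditioned shift]
  latubarduh → lotuborduh   [vowel merger]
  lotuborduh → lotuvorduh   [unconditioned shift]
  lotuvorduh (rule 4 does not apply)
  lotuvorduh → lotuvorzuh   [unconditioned shift]
  giving Ganeki lotuvorzuh.
Ganeki 'lotuvorzuh' matches the regular reflex exactly, so the pair is cognate.

yes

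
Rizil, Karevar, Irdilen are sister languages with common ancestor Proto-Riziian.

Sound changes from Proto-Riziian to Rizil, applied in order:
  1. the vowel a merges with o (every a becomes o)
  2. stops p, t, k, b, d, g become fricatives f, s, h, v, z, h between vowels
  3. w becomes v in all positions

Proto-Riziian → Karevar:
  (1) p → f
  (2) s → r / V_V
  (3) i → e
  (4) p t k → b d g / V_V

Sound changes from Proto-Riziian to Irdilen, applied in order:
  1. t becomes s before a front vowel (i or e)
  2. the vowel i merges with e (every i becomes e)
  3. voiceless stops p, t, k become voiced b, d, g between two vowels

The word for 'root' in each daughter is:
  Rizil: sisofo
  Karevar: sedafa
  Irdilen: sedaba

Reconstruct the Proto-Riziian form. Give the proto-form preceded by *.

*sitapa

Position 6: Rizil has o, Karevar has a, Irdilen has a. Karevar preserves a here (none of its changes turn any other segment into a), so the proto-segment is *a.
Position 4: Rizil has o, Karevar has a, Irdilen has a. Karevar preserves a here (none of its changes turn any other segment into a), so the proto-segment is *a.
Position 3: Rizil has s, Karevar has d, Irdilen has d. Taking the neighbouring segments as reconstructed: Rizil s could go back to *t or *s; Karevar d could go back to *t or *d; Irdilen d could go back to *t or *d — the one source consistent with every daughter is *t.
This points to *sitapa. Verify forward in each daughter:
Rizil: start from *sitapa.
  rule 1 (vowel merger): sitapa → sitopo
  rule 2 (intervocalic lenition): sitopo → sisofo
  rule 3: no change — sisofo
  ⇒ Rizil sisofo
Karevar: start from *sitapa.
  rule 1 (unconditioned shift): sitapa → sitafa
  rule 2: no change — sitafa
  rule 3 (vowel merger): sitafa → setafa
  rule 4 (intervocalic voicing): setafa → sedafa
  ⇒ Karevar sedafa
Irdilen: *sitapa > setapa > sedaba  (by vowel merger, intervocalic voicing)
Only *sitapa yields all of Rizil sisofo, Karevar sedafa, Irdilen sedaba.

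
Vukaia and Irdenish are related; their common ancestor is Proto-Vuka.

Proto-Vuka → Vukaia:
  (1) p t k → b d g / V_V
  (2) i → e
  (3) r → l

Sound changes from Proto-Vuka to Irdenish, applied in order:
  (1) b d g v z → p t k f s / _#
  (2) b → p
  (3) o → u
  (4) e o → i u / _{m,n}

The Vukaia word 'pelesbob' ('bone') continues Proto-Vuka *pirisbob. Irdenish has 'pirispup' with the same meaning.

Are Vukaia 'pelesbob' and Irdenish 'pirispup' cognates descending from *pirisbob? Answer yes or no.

yes

Derive the expected Irdenish reflex of *pirisbob:
Irdenish: start from *pirisbob.
  rule 1 (final devoicing): pirisbob → pirisbop
  rule 2 (unconditioned shift): pirisbop → pirispop
  rule 3 (vowel merger): pirispop → pirispup
  rule 4: no change — pirispup
  ⇒ Irdenish pirispup
Irdenish 'pirispup' matches the regular reflex exactly, so the pair is cognate.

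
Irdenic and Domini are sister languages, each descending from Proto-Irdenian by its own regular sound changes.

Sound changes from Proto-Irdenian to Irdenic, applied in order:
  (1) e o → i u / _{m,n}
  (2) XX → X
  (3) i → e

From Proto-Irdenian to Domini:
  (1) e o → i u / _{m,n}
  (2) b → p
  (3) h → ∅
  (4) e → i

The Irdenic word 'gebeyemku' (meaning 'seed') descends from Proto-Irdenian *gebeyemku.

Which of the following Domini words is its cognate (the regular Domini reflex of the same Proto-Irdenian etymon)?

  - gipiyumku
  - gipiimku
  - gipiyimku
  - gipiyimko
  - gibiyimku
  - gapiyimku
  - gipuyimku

Domini: *gebeyemku > gebeyimku > gepeyimku > gipiyimku  (by pre-nasal raising, unconditioned shift, vowel merger)
Only 'gipiyimku' matches the regular Domini development of *gebeyemku.

gipiyimku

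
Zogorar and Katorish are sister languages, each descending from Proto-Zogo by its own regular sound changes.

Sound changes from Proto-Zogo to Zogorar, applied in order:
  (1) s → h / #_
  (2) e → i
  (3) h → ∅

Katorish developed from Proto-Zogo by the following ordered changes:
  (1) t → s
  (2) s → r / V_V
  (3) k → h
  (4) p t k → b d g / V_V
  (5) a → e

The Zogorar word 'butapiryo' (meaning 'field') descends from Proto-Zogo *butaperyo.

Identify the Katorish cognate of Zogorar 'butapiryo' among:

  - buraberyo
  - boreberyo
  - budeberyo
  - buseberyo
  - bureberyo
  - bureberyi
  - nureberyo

bureberyo

Katorish: *butaperyo
  butaperyo → busaperyo   [unconditioned shift]
  busaperyo → buraperyo   [rhotacism]
  buraperyo (rule 3 does not apply)
  buraperyo → buraberyo   [intervocalic voicing]
  buraberyo → bureberyo   [vowel merger]
  giving Katorish bureberyo.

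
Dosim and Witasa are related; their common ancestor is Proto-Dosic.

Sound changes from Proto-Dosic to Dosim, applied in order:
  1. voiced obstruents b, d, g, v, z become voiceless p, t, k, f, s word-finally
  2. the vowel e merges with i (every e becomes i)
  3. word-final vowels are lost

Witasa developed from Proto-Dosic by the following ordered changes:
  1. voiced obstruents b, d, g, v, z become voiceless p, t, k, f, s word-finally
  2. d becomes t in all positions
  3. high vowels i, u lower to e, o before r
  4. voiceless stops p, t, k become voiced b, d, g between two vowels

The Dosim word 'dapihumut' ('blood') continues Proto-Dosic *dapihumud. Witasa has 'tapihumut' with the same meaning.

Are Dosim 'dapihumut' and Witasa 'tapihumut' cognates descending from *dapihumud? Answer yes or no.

no

Derive the expected Witasa reflex of *dapihumud:
Witasa: *dapihumud
  dapihumud → dapihumut   [final devoicing]
  dapihumut → tapihumut   [unconditioned shift]
  tapihumut (rule 3 does not apply)
  tapihumut → tabihumut   [intervocalic voicing]
  giving Witasa tabihumut.
The regular Witasa reflex would be 'tabihumut', but the attested form is 'tapihumut'. The correspondence is irregular, so they are not cognates (the Witasa form has a different source).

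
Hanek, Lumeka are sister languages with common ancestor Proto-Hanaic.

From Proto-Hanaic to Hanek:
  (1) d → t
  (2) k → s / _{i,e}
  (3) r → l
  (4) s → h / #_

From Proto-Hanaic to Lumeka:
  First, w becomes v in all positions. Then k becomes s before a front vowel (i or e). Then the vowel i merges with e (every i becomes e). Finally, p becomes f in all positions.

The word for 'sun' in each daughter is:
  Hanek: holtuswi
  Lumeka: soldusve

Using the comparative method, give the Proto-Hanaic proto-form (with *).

*solduswi

Position 7: Hanek has w, Lumeka has v. Hanek preserves w here (none of its changes turn any other segment into w), so the proto-segment is *w.
Position 4: Hanek has t, Lumeka has d. Lumeka preserves d here (none of its changes turn any other segment into d), so the proto-segment is *d.
Continuing position by position gives *solduswi; check it forward:
Hanek: *solduswi
  solduswi → soltuswi   [unconditioned shift]
  soltuswi (rule 2 does not apply)
  soltuswi (rule 3 does not apply)
  soltuswi → holtuswi   [debuccalisation]
  giving Hanek holtuswi.
Lumeka: *solduswi > soldusvi > soldusve  (by unconditioned shift, vowel merger)
Only *solduswi yields all of Hanek holtuswi, Lumeka soldusve.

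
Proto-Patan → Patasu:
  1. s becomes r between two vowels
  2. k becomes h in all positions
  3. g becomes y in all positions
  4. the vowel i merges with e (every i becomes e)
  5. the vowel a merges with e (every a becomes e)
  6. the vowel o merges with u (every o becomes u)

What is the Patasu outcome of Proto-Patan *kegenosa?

heyenure

Patasu: start from *kegenosa.
  rule 1 (rhotacism): kegenosa → kegenora
  rule 2 (unconditioned shift): kegenora → hegenora
  rule 3 (unconditioned shift): hegenora → heyenora
  rule 4: no change — heyenora
  rule 5 (vowel merger): heyenora → heyenore
  rule 6 (vowel merger): heyenore → heyenure
  ⇒ Patasu heyenure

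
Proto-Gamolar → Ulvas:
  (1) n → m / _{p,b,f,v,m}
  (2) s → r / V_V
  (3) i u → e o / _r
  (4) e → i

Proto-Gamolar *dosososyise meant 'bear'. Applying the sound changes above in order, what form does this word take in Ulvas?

dororosyiri

Ulvas: start from *dosososyise.
  rule 1: no change — dosososyise
  rule 2 (rhotacism): dosososyise → dororosyire
  rule 3 (pre-rhotic lowering): dororosyire → dororosyere
  rule 4 (vowel merger): dororosyere → dororosyiri
  ⇒ Ulvas dororosyiri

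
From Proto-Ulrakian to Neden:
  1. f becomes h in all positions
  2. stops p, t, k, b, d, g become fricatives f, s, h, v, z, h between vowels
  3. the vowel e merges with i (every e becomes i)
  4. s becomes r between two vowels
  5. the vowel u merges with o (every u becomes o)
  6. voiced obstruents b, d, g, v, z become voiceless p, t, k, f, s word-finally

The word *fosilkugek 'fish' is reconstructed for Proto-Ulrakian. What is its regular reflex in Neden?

horilkohik

Neden: *fosilkugek
  fosilkugek → hosilkugek   [unconditioned shift]
  hosilkugek → hosilkuhek   [intervocalic lenition]
  hosilkuhek → hosilkuhik   [vowel merger]
  hosilkuhik → horilkuhik   [rhotacism]
  horilkuhik → horilkohik   [vowel merger]
  horilkohik (rule 6 does not apply)
  giving Neden horilkohik.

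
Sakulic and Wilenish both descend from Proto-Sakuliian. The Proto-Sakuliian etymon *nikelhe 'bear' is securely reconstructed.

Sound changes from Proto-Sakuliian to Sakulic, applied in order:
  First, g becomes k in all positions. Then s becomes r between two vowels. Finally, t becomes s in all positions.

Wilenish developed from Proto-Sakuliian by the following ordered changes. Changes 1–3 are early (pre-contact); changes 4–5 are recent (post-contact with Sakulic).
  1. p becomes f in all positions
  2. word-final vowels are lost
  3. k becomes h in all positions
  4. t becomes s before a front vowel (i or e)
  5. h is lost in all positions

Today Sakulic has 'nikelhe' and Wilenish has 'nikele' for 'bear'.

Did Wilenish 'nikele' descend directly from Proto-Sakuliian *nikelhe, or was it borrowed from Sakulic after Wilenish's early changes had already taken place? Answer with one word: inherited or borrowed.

borrowed

If inherited, *nikelhe would pass through all of Wilenish's changes:
Wilenish: start from *nikelhe.
  rule 1: no change — nikelhe
  rule 2 (apocope): nikelhe → nikelh
  rule 3 (unconditioned shift): nikelh → nihelh
  rule 4: no change — nihelh
  rule 5 (h-loss): nihelh → niel
  ⇒ Wilenish niel
If borrowed from Sakulic 'nikelhe' after the early changes, it would undergo only the recent ones:
  rule 4 (palatalisation): no change (nikelhe)
  rule 5 (h-loss): nikelhe → nikele
  ⇒ as a loan: nikele
Wilenish 'nikele' matches the loan outcome 'nikele', not the inherited 'niel' — it skipped the early Wilenish changes, so it was borrowed from Sakulic.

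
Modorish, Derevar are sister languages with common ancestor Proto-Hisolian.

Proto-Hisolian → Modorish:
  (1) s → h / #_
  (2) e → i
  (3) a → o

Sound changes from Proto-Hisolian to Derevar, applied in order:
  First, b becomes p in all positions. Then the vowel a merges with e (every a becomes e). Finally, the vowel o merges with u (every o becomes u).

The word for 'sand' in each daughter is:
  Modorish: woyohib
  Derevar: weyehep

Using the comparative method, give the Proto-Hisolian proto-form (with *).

Position 6: Modorish has i, Derevar has e. Taking the neighbouring segments as reconstructed: Modorish i could go back to *e or *i; Derevar e could go back to *a or *e — the one source consistent with every daughter is *e.
Position 7: Modorish has b, Derevar has p. Modorish preserves b here (none of its changes turn any other segment into b), so the proto-segment is *b.
Position 2: Modorish has o, Derevar has e. Taking the neighbouring segments as reconstructed: Modorish o could go back to *a or *o; Derevar e could go back to *a or *e — the one source consistent with every daughter is *a.
Continuing position by position gives *wayaheb; check it forward:
Modorish: *wayaheb > wayahib > woyohib  (by vowel merger, vowel merger)
Derevar: *wayaheb > wayahep > weyehep  (by unconditioned shift, vowel merger)
No other proto-form is consistent with every reflex, so the reconstruction is *wayaheb.

*wayaheb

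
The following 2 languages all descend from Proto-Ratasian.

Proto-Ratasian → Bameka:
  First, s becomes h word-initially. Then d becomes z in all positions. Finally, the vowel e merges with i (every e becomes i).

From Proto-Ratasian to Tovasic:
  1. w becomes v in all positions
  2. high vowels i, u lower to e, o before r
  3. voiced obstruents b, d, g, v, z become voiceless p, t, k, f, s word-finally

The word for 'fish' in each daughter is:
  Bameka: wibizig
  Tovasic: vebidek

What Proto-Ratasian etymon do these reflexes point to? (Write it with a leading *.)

*webideg

Position 2: Bameka has i, Tovasic has e. Taking the neighbouring segments as reconstructed: Bameka i could go back to *e or *i; Tovasic e can only go back to *e — the one source consistent with every daughter is *e.
Position 5: Bameka has z, Tovasic has d. Tovasic preserves d here (none of its changes turn any other segment into d), so the proto-segment is *d.
Position 7: Bameka has g, Tovasic has k. Bameka preserves g here (none of its changes turn any other segment into g), so the proto-segment is *g.
Continuing position by position gives *webideg; check it forward:
Bameka: *webideg > webizeg > wibizig  (by unconditioned shift, vowel merger)
Tovasic: start from *webideg.
  rule 1 (unconditioned shift): webideg → vebideg
  rule 2: no change — vebideg
  rule 3 (final devoicing): vebideg → vebidek
  ⇒ Tovasic vebidek
*webideg is the unique common source.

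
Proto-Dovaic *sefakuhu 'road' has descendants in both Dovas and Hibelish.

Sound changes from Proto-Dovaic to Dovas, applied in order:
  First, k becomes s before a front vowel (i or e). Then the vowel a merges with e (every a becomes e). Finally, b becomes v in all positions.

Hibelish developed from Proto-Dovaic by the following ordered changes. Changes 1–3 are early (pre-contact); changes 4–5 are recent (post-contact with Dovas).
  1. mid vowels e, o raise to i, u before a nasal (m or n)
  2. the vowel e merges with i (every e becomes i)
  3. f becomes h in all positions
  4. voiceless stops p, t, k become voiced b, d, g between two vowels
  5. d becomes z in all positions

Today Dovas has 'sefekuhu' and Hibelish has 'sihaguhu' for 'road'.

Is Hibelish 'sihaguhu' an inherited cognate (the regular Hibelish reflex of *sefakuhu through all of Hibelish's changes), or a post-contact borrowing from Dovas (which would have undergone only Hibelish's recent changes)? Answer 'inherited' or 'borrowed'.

inherited

If inherited, *sefakuhu would pass through all of Hibelish's changes:
Hibelish: *sefakuhu
  sefakuhu (rule 1 does not apply)
  sefakuhu → sifakuhu   [vowel merger]
  sifakuhu → sihakuhu   [unconditioned shift]
  sihakuhu → sihaguhu   [intervocalic voicing]
  sihaguhu (rule 5 does not apply)
  giving Hibelish sihaguhu.
If borrowed from Dovas 'sefekuhu' after the early changes, it would undergo only the recent ones:
  rule 4 (intervocalic voicing): sefekuhu → sefeguhu
  rule 5 (unconditioned shift): no change (sefeguhu)
  ⇒ as a loan: sefeguhu
Hibelish 'sihaguhu' matches the inherited outcome exactly, so it is an inherited cognate, not a loan.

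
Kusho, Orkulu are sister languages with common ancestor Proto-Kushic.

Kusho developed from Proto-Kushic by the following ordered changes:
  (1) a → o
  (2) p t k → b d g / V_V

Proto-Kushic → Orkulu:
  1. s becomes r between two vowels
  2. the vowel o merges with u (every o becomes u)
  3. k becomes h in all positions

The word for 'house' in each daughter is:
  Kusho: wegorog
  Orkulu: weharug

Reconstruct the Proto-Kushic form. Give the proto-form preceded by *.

Position 4: Kusho has o, Orkulu has a. Orkulu preserves a here (none of its changes turn any other segment into a), so the proto-segment is *a.
Position 3: Kusho has g, Orkulu has h. Taking the neighbouring segments as reconstructed: Kusho g could go back to *k or *g; Orkulu h could go back to *k or *h — the one source consistent with every daughter is *k.
Continuing position by position gives *wekarog; check it forward:
Kusho: *wekarog > wekorog > wegorog  (by vowel merger, intervocalic voicing)
Orkulu: *wekarog > wekarug > weharug  (by vowel merger, unconditioned shift)
Only *wekarog yields all of Kusho wegorog, Orkulu weharug.

*wekarog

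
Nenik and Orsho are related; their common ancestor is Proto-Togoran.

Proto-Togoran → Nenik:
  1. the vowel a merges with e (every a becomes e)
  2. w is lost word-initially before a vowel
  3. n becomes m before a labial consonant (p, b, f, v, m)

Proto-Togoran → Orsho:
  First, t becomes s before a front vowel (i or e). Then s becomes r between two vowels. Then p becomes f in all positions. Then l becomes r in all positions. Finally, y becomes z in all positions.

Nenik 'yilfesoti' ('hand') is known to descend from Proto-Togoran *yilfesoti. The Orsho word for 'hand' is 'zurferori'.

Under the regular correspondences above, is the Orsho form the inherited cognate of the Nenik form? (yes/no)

Derive the expected Orsho reflex of *yilfesoti:
Orsho: *yilfesoti > yilfesosi > yilferori > yirferori > zirferori  (by palatalisation, rhotacism, unconditioned shift, unconditioned shift)
The regular Orsho reflex would be 'zirferori', but the attested form is 'zurferori'. The correspondence is irregular, so they are not cognates (the Orsho form has a different source).

no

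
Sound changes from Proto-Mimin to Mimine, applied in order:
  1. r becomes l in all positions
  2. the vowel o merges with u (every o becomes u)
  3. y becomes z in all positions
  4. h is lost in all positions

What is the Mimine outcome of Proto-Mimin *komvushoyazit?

Mimine: *komvushoyazit
  komvushoyazit (rule 1 does not apply)
  komvushoyazit → kumvushuyazit   [vowel merger]
  kumvushuyazit → kumvushuzazit   [unconditioned shift]
  kumvushuzazit → kumvusuzazit   [h-loss]
  giving Mimine kumvusuzazit.

kumvusuzazit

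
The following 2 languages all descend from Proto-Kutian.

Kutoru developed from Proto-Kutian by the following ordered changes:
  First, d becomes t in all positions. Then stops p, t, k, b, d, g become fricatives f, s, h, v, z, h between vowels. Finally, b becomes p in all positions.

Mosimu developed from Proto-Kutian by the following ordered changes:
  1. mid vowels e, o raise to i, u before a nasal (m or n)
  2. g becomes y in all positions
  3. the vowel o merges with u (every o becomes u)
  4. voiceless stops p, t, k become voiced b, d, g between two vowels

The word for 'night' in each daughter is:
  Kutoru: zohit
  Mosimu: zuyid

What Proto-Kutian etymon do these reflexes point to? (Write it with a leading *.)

*zogid

Position 2: Kutoru has o, Mosimu has u. Kutoru preserves o here (none of its changes turn any other segment into o), so the proto-segment is *o.
Position 5: Kutoru has t, Mosimu has d. Taking the neighbouring segments as reconstructed: Kutoru t could go back to *t or *d; Mosimu d can only go back to *d — the one source consistent with every daughter is *d.
Verify the candidate proto-form against each daughter:
Kutoru: start from *zogid.
  rule 1 (unconditioned shift): zogid → zogit
  rule 2 (intervocalic lenition): zogit → zohit
  rule 3: no change — zohit
  ⇒ Kutoru zohit
Mosimu: start from *zogid.
  rule 1: no change — zogid
  rule 2 (unconditioned shift): zogid → zoyid
  rule 3 (vowel merger): zoyid → zuyid
  rule 4: no change — zuyid
  ⇒ Mosimu zuyid
No other proto-form is consistent with every reflex, so the reconstruction is *zogid.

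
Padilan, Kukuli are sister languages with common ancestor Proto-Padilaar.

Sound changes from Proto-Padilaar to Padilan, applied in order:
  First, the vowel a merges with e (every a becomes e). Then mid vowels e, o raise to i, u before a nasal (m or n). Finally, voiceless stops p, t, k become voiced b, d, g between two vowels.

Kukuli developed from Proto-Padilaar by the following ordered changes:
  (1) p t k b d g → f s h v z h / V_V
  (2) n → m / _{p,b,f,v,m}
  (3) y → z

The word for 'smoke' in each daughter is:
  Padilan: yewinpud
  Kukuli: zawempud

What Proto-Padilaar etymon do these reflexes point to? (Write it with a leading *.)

Position 4: Padilan has i, Kukuli has e. Kukuli preserves e here (none of its changes turn any other segment into e), so the proto-segment is *e.
Position 5: Padilan has n, Kukuli has m. Padilan preserves n here (none of its changes turn any other segment into n), so the proto-segment is *n.
Position 1: Padilan has y, Kukuli has z. Padilan preserves y here (none of its changes turn any other segment into y), so the proto-segment is *y.
Continuing position by position gives *yawenpud; check it forward:
Padilan: *yawenpud
  yawenpud → yewenpud   [vowel merger]
  yewenpud → yewinpud   [pre-nasal raising]
  yewinpud (rule 3 does not apply)
  giving Padilan yewinpud.
Kukuli: *yawenpud
  yawenpud (rule 1 does not apply)
  yawenpud → yawempud   [nasal place assimilation]
  yawempud → zawempud   [unconditioned shift]
  giving Kukuli zawempud.
Only *yawenpud yields all of Padilan yewinpud, Kukuli zawempud.

*yawenpud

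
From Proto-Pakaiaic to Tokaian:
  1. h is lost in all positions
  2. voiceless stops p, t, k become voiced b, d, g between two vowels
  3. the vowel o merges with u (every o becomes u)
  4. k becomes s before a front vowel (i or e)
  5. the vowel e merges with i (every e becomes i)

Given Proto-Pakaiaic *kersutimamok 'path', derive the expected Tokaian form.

Tokaian: start from *kersutimamok.
  rule 1: no change — kersutimamok
  rule 2 (intervocalic voicing): kersutimamok → kersudimamok
  rule 3 (vowel merger): kersudimamok → kersudimamuk
  rule 4 (palatalisation): kersudimamuk → sersudimamuk
  rule 5 (vowel merger): sersudimamuk → sirsudimamuk
  ⇒ Tokaian sirsudimamuk

sirsudimamuk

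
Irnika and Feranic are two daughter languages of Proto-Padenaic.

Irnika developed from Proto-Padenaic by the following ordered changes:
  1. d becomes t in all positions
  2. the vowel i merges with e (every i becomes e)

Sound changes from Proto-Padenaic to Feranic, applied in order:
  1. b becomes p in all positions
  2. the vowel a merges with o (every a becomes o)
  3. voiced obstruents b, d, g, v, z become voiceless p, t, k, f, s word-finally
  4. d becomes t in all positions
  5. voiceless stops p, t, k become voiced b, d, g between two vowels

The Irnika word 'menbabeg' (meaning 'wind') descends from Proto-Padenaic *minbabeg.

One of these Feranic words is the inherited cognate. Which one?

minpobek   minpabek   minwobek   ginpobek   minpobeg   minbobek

Feranic: start from *minbabeg.
  rule 1 (unconditioned shift): minbabeg → minpapeg
  rule 2 (vowel merger): minpapeg → minpopeg
  rule 3 (final devoicing): minpopeg → minpopek
  rule 4: no change — minpopek
  rule 5 (intervocalic voicing): minpopek → minpobek
  ⇒ Feranic minpobek
The other candidates each miss or misapply at least one Feranic change.

minpobek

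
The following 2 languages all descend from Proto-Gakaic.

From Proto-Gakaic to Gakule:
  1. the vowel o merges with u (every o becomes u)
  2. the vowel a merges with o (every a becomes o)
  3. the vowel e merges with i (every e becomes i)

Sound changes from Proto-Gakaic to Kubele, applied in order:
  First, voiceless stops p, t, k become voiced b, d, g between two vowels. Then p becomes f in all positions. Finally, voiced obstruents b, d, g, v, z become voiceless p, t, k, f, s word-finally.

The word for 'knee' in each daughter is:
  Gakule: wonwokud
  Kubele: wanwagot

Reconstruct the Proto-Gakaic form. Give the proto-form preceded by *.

*wanwakod

Position 8: Gakule has d, Kubele has t. Gakule preserves d here (none of its changes turn any other segment into d), so the proto-segment is *d.
Position 2: Gakule has o, Kubele has a. Kubele preserves a here (none of its changes turn any other segment into a), so the proto-segment is *a.
Position 6: Gakule has k, Kubele has g. Gakule preserves k here (none of its changes turn any other segment into k), so the proto-segment is *k.
This points to *wanwakod. Verify forward in each daughter:
Gakule: start from *wanwakod.
  rule 1 (vowel merger): wanwakod → wanwakud
  rule 2 (vowel merger): wanwakud → wonwokud
  rule 3: no change — wonwokud
  ⇒ Gakule wonwokud
Kubele: *wanwakod
  wanwakod → wanwagod   [intervocalic voicing]
  wanwagod (rule 2 does not apply)
  wanwagod → wanwagot   [final devoicing]
  giving Kubele wanwagot.
Only *wanwakod yields all of Gakule wonwokud, Kubele wanwagot.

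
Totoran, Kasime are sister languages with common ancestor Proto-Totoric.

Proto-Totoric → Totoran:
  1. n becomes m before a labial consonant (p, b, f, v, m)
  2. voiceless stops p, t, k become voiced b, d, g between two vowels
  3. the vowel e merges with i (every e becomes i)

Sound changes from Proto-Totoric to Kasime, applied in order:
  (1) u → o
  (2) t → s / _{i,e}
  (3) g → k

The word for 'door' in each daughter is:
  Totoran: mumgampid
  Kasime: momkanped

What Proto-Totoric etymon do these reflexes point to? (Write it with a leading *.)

*mumganped

Position 2: Totoran has u, Kasime has o. Totoran preserves u here (none of its changes turn any other segment into u), so the proto-segment is *u.
Position 4: Totoran has g, Kasime has k. Taking the neighbouring segments as reconstructed: Totoran g can only go back to *g; Kasime k could go back to *k or *g — the one source consistent with every daughter is *g.
Verify the candidate proto-form against each daughter:
Totoran: *mumganped
  mumganped → mumgamped   [nasal place assimilation]
  mumgamped (rule 2 does not apply)
  mumgamped → mumgampid   [vowel merger]
  giving Totoran mumgampid.
Kasime: *mumganped > momganped > momkanped  (by vowel merger, unconditioned shift)
No other proto-form is consistent with every reflex, so the reconstruction is *mumganped.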